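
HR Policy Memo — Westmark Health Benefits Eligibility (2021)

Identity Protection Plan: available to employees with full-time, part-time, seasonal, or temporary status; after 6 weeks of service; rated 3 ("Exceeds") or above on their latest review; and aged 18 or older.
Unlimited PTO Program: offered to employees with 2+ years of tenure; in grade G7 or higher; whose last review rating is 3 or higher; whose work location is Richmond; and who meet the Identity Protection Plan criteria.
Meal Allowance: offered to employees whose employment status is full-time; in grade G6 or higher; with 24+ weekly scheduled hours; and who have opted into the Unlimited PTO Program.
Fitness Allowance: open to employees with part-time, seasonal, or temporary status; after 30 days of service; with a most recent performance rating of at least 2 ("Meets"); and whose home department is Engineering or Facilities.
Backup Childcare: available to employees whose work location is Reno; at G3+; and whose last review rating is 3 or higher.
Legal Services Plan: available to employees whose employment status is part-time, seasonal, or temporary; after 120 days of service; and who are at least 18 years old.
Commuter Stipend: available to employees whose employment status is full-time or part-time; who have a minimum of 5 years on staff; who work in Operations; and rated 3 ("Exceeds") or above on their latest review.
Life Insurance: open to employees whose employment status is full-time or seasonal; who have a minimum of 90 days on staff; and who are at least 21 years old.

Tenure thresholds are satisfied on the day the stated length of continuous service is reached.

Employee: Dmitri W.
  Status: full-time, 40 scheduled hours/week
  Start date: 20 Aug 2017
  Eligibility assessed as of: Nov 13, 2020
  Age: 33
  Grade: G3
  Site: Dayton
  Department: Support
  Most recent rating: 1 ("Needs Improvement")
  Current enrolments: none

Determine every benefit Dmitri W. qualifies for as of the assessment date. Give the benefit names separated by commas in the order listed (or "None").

Life Insurance

Service from 20 Aug 2017 to Nov 13, 2020: 1181 days.
Identity Protection Plan — status full-time ✓; service 1181 days ≥ 6 weeks (≈42 days) ✓; rating 1 < 3 ✗ → not eligible.
Unlimited PTO Program — service 1181 days ≥ 2 years (≈730 days) ✓; grade G3 < G7 ✗ → not eligible.
Meal Allowance — status full-time ✓; grade G3 < G6 ✗ → not eligible.
Fitness Allowance — status full-time ✗ (requires part-time, seasonal, or temporary) → not eligible.
Backup Childcare — site Dayton ✗ (not Reno) → not eligible.
Legal Services Plan — status full-time ✗ (requires part-time, seasonal, or temporary) → not eligible.
Commuter Stipend — status full-time ✓; service 1181 days < 5 years (≈1825 days) ✗ → not eligible.
Life Insurance — status full-time ✓; service 1181 days ≥ 90 days ✓; age 33 ≥ 21 ✓ → eligible.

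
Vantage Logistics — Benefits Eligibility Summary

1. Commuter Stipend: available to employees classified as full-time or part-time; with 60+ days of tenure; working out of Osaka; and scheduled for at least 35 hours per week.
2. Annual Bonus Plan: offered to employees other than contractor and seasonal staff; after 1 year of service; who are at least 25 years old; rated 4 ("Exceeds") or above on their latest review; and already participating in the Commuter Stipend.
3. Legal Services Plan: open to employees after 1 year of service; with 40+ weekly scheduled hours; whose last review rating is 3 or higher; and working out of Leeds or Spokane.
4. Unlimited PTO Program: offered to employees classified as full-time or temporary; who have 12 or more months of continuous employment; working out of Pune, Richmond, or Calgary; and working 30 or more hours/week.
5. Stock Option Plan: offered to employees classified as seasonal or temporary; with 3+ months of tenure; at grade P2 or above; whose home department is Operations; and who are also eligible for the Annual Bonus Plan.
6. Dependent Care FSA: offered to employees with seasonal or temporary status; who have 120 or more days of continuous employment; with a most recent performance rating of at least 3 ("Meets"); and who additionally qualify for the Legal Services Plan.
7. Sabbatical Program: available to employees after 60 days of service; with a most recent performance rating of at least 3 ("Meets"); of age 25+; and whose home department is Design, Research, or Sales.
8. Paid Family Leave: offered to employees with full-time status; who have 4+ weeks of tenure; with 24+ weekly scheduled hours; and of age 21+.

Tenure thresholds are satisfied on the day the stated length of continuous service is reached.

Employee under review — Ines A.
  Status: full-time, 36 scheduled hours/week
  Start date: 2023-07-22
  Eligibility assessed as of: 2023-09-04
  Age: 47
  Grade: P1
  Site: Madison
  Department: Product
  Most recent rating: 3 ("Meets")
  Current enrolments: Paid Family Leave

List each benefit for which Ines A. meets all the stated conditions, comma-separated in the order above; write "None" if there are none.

Paid Family Leave

Service from 2023-07-22 to 2023-09-04: 44 days.
Commuter Stipend — status full-time ✓; service 44 days < 60 days ✗ → not eligible.
Annual Bonus Plan — status full-time ✓ (not excluded); service 44 days < 1 year (≈365 days) ✗ → not eligible.
Legal Services Plan — service 44 days < 1 year (≈365 days) ✗ → not eligible.
Unlimited PTO Program — status full-time ✓; service 44 days < 12 months (≈360 days) ✗ → not eligible.
Stock Option Plan — status full-time ✗ (requires seasonal or temporary) → not eligible.
Dependent Care FSA — status full-time ✗ (requires seasonal or temporary) → not eligible.
Sabbatical Program — service 44 days < 60 days ✗ → not eligible.
Paid Family Leave — status full-time ✓; service 44 days ≥ 4 weeks (≈28 days) ✓; 36 hrs/wk ≥ 24 ✓; age 47 ≥ 21 ✓ → eligible.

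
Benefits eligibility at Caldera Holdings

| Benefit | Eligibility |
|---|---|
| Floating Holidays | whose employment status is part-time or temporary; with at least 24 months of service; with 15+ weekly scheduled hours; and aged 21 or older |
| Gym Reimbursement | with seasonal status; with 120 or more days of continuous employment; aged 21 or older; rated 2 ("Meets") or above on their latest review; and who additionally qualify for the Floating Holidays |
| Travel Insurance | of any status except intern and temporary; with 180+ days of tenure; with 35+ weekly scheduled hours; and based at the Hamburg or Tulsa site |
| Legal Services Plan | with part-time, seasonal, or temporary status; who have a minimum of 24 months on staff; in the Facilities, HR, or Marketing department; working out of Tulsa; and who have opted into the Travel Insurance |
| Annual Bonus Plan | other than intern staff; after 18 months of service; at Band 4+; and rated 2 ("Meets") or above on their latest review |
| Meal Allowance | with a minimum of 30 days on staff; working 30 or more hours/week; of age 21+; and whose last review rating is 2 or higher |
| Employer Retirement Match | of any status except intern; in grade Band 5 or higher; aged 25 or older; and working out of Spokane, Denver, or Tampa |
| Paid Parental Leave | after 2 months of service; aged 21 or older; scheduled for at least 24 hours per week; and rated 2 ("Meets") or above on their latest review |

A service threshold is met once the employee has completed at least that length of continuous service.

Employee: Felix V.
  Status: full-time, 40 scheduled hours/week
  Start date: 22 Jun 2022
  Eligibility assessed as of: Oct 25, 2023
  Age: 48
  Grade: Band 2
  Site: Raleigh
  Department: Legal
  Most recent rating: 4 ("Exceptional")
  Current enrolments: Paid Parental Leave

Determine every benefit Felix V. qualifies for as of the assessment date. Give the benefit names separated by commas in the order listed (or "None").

Meal Allowance, Paid Parental Leave

Service from 22 Jun 2022 to Oct 25, 2023: 490 days.
Floating Holidays — status full-time ✗ (requires part-time or temporary) → not eligible.
Gym Reimbursement — status full-time ✗ (requires seasonal) → not eligible.
Travel Insurance — status full-time ✓ (not excluded); service 490 days ≥ 180 days ✓; 40 hrs/wk ≥ 35 ✓; site Raleigh ✗ (not Hamburg or Tulsa) → not eligible.
Legal Services Plan — status full-time ✗ (requires part-time, seasonal, or temporary) → not eligible.
Annual Bonus Plan — status full-time ✓ (not excluded); service 490 days < 18 months (≈540 days) ✗ → not eligible.
Meal Allowance — service 490 days ≥ 30 days ✓; 40 hrs/wk ≥ 30 ✓; age 48 ≥ 21 ✓; rating 4 ≥ 2 ✓ → eligible.
Employer Retirement Match — status full-time ✓ (not excluded); grade Band 2 < Band 5 ✗ → not eligible.
Paid Parental Leave — service 490 days ≥ 2 months (≈60 days) ✓; age 48 ≥ 21 ✓; 40 hrs/wk ≥ 24 ✓; rating 4 ≥ 2 ✓ → eligible.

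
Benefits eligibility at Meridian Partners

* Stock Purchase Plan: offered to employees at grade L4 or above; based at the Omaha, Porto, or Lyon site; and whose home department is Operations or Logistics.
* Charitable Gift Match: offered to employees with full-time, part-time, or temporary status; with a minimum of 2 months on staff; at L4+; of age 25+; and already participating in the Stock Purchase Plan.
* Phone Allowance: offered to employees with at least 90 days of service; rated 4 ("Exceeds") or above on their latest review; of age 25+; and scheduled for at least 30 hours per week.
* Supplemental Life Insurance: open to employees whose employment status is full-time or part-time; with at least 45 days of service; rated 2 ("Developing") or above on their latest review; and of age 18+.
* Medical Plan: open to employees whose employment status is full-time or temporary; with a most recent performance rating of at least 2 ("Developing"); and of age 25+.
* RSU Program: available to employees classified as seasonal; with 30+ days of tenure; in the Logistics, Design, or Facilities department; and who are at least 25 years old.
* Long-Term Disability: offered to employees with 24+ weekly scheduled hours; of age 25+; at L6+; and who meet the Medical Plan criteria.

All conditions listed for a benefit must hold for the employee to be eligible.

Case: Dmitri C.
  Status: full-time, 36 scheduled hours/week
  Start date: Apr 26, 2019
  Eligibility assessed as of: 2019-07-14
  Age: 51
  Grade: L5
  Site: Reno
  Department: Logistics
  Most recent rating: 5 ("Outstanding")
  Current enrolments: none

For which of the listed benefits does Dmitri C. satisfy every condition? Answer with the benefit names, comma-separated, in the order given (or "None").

Supplemental Life Insurance, Medical Plan

Service from Apr 26, 2019 to 2019-07-14: 79 days.
Stock Purchase Plan — grade L5 ≥ L4 ✓; site Reno ✗ (not Omaha, Porto, or Lyon) → not eligible.
Charitable Gift Match — status full-time ✓; service 79 days ≥ 2 months (≈60 days) ✓; grade L5 ≥ L4 ✓; age 51 ≥ 25 ✓; not enrolled in Stock Purchase Plan ✗ → not eligible.
Phone Allowance — service 79 days < 90 days ✗ → not eligible.
Supplemental Life Insurance — status full-time ✓; service 79 days ≥ 45 days ✓; rating 5 ≥ 2 ✓; age 51 ≥ 18 ✓ → eligible.
Medical Plan — status full-time ✓; rating 5 ≥ 2 ✓; age 51 ≥ 25 ✓ → eligible.
RSU Program — status full-time ✗ (requires seasonal) → not eligible.
Long-Term Disability — 36 hrs/wk ≥ 24 ✓; age 51 ≥ 25 ✓; grade L5 < L6 ✗ → not eligible.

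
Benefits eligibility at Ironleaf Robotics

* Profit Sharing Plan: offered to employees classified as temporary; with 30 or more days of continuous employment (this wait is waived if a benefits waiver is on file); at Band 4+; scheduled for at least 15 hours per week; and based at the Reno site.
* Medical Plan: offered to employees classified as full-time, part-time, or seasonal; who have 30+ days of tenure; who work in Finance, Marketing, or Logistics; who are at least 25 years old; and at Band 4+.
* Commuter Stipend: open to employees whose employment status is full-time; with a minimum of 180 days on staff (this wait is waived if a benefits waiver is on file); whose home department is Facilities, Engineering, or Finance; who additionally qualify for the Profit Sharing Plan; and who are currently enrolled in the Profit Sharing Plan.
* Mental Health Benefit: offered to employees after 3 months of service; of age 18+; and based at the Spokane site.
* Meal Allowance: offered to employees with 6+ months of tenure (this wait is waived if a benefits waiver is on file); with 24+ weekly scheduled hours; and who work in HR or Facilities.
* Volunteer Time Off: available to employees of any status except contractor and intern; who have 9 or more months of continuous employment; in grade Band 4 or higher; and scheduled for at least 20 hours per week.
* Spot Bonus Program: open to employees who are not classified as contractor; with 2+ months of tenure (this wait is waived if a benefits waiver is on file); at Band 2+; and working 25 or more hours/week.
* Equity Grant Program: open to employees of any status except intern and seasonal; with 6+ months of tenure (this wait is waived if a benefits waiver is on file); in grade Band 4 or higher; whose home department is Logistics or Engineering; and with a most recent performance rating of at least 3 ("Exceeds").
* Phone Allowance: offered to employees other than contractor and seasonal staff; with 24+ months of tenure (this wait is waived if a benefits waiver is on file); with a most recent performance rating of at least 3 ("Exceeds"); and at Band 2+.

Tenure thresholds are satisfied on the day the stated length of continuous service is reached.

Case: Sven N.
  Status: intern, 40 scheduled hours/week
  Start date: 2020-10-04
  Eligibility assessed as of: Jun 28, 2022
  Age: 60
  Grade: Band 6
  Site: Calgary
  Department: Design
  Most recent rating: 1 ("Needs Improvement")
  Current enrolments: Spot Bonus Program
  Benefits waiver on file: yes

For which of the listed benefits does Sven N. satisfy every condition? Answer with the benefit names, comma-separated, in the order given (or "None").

Service from 2020-10-04 to Jun 28, 2022: 632 days.
Profit Sharing Plan — status intern ✗ (requires temporary) → not eligible.
Medical Plan — status intern ✗ (requires full-time, part-time, or seasonal) → not eligible.
Commuter Stipend — status intern ✗ (requires full-time) → not eligible.
Mental Health Benefit — service 632 days ≥ 3 months (≈90 days) ✓; age 60 ≥ 18 ✓; site Calgary ✗ (not Spokane) → not eligible.
Meal Allowance — benefits waiver on file ✓; 40 hrs/wk ≥ 24 ✓; dept Design ✗ → not eligible.
Volunteer Time Off — status intern ✗ (excluded) → not eligible.
Spot Bonus Program — status intern ✓ (not excluded); benefits waiver on file ✓; grade Band 6 ≥ Band 2 ✓; 40 hrs/wk ≥ 25 ✓ → eligible.
Equity Grant Program — status intern ✗ (excluded) → not eligible.
Phone Allowance — status intern ✓ (not excluded); benefits waiver on file ✓; rating 1 < 3 ✗ → not eligible.

Spot Bonus Program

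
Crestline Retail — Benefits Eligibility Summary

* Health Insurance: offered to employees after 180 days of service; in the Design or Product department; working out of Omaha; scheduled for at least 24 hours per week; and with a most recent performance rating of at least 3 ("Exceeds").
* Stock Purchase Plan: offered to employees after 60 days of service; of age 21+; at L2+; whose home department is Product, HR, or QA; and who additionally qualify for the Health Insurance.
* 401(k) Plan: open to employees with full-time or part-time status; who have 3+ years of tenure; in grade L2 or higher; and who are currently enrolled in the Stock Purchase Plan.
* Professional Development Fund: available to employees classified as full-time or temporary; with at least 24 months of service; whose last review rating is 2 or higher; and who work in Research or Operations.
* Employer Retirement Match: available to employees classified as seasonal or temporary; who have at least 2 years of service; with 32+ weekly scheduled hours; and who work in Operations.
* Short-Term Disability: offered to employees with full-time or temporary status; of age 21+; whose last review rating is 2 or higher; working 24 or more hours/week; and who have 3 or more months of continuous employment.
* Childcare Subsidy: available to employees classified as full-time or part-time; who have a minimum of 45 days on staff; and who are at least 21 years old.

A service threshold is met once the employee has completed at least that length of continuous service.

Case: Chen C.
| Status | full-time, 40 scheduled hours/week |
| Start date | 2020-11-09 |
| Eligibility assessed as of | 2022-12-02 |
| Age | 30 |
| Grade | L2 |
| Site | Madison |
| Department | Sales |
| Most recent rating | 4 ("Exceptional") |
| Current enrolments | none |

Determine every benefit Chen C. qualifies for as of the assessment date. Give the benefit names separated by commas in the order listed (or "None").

Short-Term Disability, Childcare Subsidy

Service from 2020-11-09 to 2022-12-02: 753 days.
Health Insurance — service 753 days ≥ 180 days ✓; dept Sales ✗ → not eligible.
Stock Purchase Plan — service 753 days ≥ 60 days ✓; age 30 ≥ 21 ✓; grade L2 ≥ L2 ✓; dept Sales ✗ → not eligible.
401(k) Plan — status full-time ✓; service 753 days < 3 years (≈1095 days) ✗ → not eligible.
Professional Development Fund — status full-time ✓; service 753 days ≥ 24 months (≈720 days) ✓; rating 4 ≥ 2 ✓; dept Sales ✗ → not eligible.
Employer Retirement Match — status full-time ✗ (requires seasonal or temporary) → not eligible.
Short-Term Disability — status full-time ✓; age 30 ≥ 21 ✓; rating 4 ≥ 2 ✓; 40 hrs/wk ≥ 24 ✓; service 753 days ≥ 3 months (≈90 days) ✓ → eligible.
Childcare Subsidy — status full-time ✓; service 753 days ≥ 45 days ✓; age 30 ≥ 21 ✓ → eligible.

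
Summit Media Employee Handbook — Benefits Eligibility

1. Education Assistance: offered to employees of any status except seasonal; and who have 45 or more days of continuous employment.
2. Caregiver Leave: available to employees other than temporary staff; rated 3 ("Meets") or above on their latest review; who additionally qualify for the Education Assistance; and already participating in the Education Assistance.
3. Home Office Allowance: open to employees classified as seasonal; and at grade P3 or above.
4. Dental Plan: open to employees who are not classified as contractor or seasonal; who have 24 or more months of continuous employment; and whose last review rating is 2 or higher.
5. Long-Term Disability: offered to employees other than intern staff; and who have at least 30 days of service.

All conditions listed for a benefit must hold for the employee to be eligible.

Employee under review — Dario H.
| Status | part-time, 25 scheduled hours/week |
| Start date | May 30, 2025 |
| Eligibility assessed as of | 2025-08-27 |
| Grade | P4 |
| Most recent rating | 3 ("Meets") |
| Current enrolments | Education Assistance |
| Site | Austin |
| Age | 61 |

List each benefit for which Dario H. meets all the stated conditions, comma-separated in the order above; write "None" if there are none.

Service from May 30, 2025 to 2025-08-27: 89 days.
Education Assistance — status part-time ✓ (not excluded); service 89 days ≥ 45 days ✓ → eligible.
Caregiver Leave — status part-time ✓ (not excluded); rating 3 ≥ 3 ✓; eligible for Education Assistance ✓; enrolled in Education Assistance ✓ → eligible.
Home Office Allowance — status part-time ✗ (requires seasonal) → not eligible.
Dental Plan — status part-time ✓ (not excluded); service 89 days < 24 months (≈720 days) ✗ → not eligible.
Long-Term Disability — status part-time ✓ (not excluded); service 89 days ≥ 30 days ✓ → eligible.

Education Assistance, Caregiver Leave, Long-Term Disability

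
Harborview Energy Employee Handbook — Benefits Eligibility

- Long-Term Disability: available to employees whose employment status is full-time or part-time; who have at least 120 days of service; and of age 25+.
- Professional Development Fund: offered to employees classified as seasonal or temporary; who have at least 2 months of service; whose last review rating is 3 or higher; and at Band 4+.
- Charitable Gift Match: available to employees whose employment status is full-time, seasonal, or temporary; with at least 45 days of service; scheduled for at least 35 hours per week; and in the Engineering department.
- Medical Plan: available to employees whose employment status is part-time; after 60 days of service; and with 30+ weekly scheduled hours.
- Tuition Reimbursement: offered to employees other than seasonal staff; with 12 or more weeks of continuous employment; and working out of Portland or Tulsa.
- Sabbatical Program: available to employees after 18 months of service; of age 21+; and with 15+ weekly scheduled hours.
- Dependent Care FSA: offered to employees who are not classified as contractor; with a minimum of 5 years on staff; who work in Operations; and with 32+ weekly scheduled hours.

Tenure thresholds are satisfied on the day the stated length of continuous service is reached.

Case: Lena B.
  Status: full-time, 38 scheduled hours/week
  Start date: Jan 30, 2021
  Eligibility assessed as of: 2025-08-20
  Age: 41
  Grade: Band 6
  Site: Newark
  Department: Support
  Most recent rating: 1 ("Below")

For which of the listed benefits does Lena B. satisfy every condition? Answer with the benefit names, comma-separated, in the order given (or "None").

Service from Jan 30, 2021 to 2025-08-20: 1663 days.
Long-Term Disability — status full-time ✓; service 1663 days ≥ 120 days ✓; age 41 ≥ 25 ✓ → eligible.
Professional Development Fund — status full-time ✗ (requires seasonal or temporary) → not eligible.
Charitable Gift Match — status full-time ✓; service 1663 days ≥ 45 days ✓; 38 hrs/wk ≥ 35 ✓; dept Support ✗ → not eligible.
Medical Plan — status full-time ✗ (requires part-time) → not eligible.
Tuition Reimbursement — status full-time ✓ (not excluded); service 1663 days ≥ 12 weeks (≈84 days) ✓; site Newark ✗ (not Portland or Tulsa) → not eligible.
Sabbatical Program — service 1663 days ≥ 18 months (≈540 days) ✓; age 41 ≥ 21 ✓; 38 hrs/wk ≥ 15 ✓ → eligible.
Dependent Care FSA — status full-time ✓ (not excluded); service 1663 days < 5 years (≈1825 days) ✗ → not eligible.

Long-Term Disability, Sabbatical Program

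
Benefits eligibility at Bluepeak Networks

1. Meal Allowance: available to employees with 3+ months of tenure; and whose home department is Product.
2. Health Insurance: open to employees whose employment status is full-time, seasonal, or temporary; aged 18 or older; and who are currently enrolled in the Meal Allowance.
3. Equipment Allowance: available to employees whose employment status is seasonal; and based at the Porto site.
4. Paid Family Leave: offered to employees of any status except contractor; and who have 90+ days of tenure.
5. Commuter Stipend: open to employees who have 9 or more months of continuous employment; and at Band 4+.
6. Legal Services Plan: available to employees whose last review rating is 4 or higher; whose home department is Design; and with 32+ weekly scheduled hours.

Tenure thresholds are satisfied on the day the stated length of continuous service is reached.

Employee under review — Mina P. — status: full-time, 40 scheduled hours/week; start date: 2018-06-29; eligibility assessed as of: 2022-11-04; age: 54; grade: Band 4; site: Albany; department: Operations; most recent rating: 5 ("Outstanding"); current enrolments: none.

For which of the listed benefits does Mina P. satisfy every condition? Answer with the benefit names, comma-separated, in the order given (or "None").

Service from 2018-06-29 to 2022-11-04: 1589 days.
Meal Allowance — service 1589 days ≥ 3 months (≈90 days) ✓; dept Operations ✗ → not eligible.
Health Insurance — status full-time ✓; age 54 ≥ 18 ✓; not enrolled in Meal Allowance ✗ → not eligible.
Equipment Allowance — status full-time ✗ (requires seasonal) → not eligible.
Paid Family Leave — status full-time ✓ (not excluded); service 1589 days ≥ 90 days ✓ → eligible.
Commuter Stipend — service 1589 days ≥ 9 months (≈270 days) ✓; grade Band 4 ≥ Band 4 ✓ → eligible.
Legal Services Plan — rating 5 ≥ 4 ✓; dept Operations ✗ → not eligible.

Paid Family Leave, Commuter Stipend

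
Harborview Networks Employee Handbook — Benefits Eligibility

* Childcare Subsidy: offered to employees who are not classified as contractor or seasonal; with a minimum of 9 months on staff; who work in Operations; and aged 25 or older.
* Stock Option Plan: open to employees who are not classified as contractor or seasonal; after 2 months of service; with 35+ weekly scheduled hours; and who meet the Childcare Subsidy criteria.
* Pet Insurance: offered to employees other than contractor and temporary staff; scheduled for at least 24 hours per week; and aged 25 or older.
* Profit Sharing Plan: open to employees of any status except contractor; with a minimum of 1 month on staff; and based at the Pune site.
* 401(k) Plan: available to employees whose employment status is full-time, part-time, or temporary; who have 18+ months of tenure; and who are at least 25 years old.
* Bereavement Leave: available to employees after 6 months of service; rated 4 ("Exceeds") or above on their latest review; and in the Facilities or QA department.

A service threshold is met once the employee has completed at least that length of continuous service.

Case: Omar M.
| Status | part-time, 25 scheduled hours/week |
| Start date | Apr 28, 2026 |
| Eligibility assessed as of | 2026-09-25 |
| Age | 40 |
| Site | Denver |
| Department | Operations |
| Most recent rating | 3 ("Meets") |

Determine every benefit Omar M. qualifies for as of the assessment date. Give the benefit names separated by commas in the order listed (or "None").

Service from Apr 28, 2026 to 2026-09-25: 150 days.
Childcare Subsidy — status part-time ✓ (not excluded); service 150 days < 9 months (≈270 days) ✗ → not eligible.
Stock Option Plan — status part-time ✓ (not excluded); service 150 days ≥ 2 months (≈60 days) ✓; 25 hrs/wk < 35 ✗ → not eligible.
Pet Insurance — status part-time ✓ (not excluded); 25 hrs/wk ≥ 24 ✓; age 40 ≥ 25 ✓ → eligible.
Profit Sharing Plan — status part-time ✓ (not excluded); service 150 days ≥ 1 month (≈30 days) ✓; site Denver ✗ (not Pune) → not eligible.
401(k) Plan — status part-time ✓; service 150 days < 18 months (≈540 days) ✗ → not eligible.
Bereavement Leave — service 150 days < 6 months (≈180 days) ✗ → not eligible.

Pet Insurance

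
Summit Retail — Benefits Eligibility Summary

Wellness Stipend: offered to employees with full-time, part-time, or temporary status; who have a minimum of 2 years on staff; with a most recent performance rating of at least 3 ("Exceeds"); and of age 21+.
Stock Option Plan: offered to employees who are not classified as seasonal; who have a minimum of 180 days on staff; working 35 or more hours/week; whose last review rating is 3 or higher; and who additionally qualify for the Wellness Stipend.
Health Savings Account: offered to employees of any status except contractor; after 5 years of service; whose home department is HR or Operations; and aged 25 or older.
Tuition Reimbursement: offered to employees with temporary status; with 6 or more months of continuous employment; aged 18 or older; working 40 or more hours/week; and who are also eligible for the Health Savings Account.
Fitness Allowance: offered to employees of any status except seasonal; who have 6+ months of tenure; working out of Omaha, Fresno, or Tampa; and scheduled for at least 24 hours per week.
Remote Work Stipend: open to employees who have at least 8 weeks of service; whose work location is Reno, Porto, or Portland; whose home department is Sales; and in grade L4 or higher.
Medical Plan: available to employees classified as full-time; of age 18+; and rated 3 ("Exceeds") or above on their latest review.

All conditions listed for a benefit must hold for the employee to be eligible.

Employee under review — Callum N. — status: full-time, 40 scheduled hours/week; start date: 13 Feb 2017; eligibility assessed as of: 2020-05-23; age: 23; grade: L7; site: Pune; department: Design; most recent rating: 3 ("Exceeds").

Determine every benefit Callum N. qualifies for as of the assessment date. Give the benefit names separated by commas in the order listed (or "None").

Service from 13 Feb 2017 to 2020-05-23: 1195 days.
Wellness Stipend — status full-time ✓; service 1195 days ≥ 2 years (≈730 days) ✓; rating 3 ≥ 3 ✓; age 23 ≥ 21 ✓ → eligible.
Stock Option Plan — status full-time ✓ (not excluded); service 1195 days ≥ 180 days ✓; 40 hrs/wk ≥ 35 ✓; rating 3 ≥ 3 ✓; eligible for Wellness Stipend ✓ → eligible.
Health Savings Account — status full-time ✓ (not excluded); service 1195 days < 5 years (≈1825 days) ✗ → not eligible.
Tuition Reimbursement — status full-time ✗ (requires temporary) → not eligible.
Fitness Allowance — status full-time ✓ (not excluded); service 1195 days ≥ 6 months (≈180 days) ✓; site Pune ✗ (not Omaha, Fresno, or Tampa) → not eligible.
Remote Work Stipend — service 1195 days ≥ 8 weeks (≈56 days) ✓; site Pune ✗ (not Reno, Porto, or Portland) → not eligible.
Medical Plan — status full-time ✓; age 23 ≥ 18 ✓; rating 3 ≥ 3 ✓ → eligible.

Wellness Stipend, Stock Option Plan, Medical Plan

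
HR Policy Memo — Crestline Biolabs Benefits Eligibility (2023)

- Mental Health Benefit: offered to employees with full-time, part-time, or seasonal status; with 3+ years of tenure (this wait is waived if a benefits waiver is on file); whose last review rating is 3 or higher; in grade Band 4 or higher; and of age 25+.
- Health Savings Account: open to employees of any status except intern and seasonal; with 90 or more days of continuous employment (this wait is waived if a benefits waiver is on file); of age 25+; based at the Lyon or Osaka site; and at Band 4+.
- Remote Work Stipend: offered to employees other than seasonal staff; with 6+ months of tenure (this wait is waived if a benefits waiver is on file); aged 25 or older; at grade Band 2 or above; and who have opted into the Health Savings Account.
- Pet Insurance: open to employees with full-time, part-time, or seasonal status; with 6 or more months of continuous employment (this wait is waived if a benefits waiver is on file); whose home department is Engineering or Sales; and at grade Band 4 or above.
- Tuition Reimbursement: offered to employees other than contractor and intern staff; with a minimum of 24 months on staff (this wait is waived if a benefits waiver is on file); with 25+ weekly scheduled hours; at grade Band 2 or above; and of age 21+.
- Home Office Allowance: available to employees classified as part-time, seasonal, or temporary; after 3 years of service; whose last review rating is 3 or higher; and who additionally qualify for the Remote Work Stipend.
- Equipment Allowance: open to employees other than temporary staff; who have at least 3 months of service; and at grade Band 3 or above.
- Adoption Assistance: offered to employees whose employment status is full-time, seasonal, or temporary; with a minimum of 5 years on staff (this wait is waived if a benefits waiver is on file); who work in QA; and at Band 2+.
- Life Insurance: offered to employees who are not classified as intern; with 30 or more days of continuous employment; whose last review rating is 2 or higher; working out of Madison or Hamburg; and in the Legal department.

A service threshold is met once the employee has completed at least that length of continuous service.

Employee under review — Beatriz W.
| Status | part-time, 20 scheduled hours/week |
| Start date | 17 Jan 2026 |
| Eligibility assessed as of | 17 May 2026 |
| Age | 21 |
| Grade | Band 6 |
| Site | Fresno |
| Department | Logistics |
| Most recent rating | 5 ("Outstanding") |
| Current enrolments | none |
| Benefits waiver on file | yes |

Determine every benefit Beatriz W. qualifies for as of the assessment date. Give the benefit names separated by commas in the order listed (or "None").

Equipment Allowance

Service from 17 Jan 2026 to 17 May 2026: 120 days.
Mental Health Benefit — status part-time ✓; benefits waiver on file ✓; rating 5 ≥ 3 ✓; grade Band 6 ≥ Band 4 ✓; age 21 < 25 ✗ → not eligible.
Health Savings Account — status part-time ✓ (not excluded); benefits waiver on file ✓; age 21 < 25 ✗ → not eligible.
Remote Work Stipend — status part-time ✓ (not excluded); benefits waiver on file ✓; age 21 < 25 ✗ → not eligible.
Pet Insurance — status part-time ✓; benefits waiver on file ✓; dept Logistics ✗ → not eligible.
Tuition Reimbursement — status part-time ✓ (not excluded); benefits waiver on file ✓; 20 hrs/wk < 25 ✗ → not eligible.
Home Office Allowance — status part-time ✓; service 120 days < 3 years (≈1095 days) ✗ → not eligible.
Equipment Allowance — status part-time ✓ (not excluded); service 120 days ≥ 3 months (≈90 days) ✓; grade Band 6 ≥ Band 3 ✓ → eligible.
Adoption Assistance — status part-time ✗ (requires full-time, seasonal, or temporary) → not eligible.
Life Insurance — status part-time ✓ (not excluded); service 120 days ≥ 30 days ✓; rating 5 ≥ 2 ✓; site Fresno ✗ (not Madison or Hamburg) → not eligible.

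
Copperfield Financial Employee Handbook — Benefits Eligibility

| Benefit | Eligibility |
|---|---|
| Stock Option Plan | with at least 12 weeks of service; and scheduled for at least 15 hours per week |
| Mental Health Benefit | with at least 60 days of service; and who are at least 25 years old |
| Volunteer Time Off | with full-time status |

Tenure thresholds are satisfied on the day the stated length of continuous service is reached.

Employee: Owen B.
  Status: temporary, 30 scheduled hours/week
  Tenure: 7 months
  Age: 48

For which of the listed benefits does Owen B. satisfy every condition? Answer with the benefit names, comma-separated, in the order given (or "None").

Stock Option Plan — service 7 months ≥ 12 weeks (≈84 days) ✓; 30 hrs/wk ≥ 15 ✓ → eligible.
Mental Health Benefit — service 7 months ≥ 60 days ✓; age 48 ≥ 25 ✓ → eligible.
Volunteer Time Off — status temporary ✗ (requires full-time) → not eligible.

Stock Option Plan, Mental Health Benefit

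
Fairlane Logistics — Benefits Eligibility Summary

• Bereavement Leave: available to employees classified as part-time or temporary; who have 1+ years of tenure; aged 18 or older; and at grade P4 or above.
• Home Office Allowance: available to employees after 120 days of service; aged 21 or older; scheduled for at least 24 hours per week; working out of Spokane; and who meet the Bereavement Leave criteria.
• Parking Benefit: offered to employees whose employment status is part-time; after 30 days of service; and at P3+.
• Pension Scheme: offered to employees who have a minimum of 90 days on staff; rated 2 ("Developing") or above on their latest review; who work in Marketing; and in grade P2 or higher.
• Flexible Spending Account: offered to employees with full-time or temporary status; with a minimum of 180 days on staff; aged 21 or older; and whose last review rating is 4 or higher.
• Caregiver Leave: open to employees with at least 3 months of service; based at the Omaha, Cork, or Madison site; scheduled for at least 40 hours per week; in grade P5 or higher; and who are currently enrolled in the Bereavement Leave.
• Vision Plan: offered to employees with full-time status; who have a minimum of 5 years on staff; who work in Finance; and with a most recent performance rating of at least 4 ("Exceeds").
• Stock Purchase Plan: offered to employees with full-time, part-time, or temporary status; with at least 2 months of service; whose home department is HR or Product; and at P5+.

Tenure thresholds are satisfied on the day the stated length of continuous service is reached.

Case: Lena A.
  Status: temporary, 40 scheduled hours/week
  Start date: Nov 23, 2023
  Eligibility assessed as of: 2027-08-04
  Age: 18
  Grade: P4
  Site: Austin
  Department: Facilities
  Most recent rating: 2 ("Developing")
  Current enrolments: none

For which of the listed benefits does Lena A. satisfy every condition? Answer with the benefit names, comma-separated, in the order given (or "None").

Service from Nov 23, 2023 to 2027-08-04: 1350 days.
Bereavement Leave — status temporary ✓; service 1350 days ≥ 1 year (≈365 days) ✓; age 18 ≥ 18 ✓; grade P4 ≥ P4 ✓ → eligible.
Home Office Allowance — service 1350 days ≥ 120 days ✓; age 18 < 21 ✗ → not eligible.
Parking Benefit — status temporary ✗ (requires part-time) → not eligible.
Pension Scheme — service 1350 days ≥ 90 days ✓; rating 2 ≥ 2 ✓; dept Facilities ✗ → not eligible.
Flexible Spending Account — status temporary ✓; service 1350 days ≥ 180 days ✓; age 18 < 21 ✗ → not eligible.
Caregiver Leave — service 1350 days ≥ 3 months (≈90 days) ✓; site Austin ✗ (not Omaha, Cork, or Madison) → not eligible.
Vision Plan — status temporary ✗ (requires full-time) → not eligible.
Stock Purchase Plan — status temporary ✓; service 1350 days ≥ 2 months (≈60 days) ✓; dept Facilities ✗ → not eligible.

Bereavement Leave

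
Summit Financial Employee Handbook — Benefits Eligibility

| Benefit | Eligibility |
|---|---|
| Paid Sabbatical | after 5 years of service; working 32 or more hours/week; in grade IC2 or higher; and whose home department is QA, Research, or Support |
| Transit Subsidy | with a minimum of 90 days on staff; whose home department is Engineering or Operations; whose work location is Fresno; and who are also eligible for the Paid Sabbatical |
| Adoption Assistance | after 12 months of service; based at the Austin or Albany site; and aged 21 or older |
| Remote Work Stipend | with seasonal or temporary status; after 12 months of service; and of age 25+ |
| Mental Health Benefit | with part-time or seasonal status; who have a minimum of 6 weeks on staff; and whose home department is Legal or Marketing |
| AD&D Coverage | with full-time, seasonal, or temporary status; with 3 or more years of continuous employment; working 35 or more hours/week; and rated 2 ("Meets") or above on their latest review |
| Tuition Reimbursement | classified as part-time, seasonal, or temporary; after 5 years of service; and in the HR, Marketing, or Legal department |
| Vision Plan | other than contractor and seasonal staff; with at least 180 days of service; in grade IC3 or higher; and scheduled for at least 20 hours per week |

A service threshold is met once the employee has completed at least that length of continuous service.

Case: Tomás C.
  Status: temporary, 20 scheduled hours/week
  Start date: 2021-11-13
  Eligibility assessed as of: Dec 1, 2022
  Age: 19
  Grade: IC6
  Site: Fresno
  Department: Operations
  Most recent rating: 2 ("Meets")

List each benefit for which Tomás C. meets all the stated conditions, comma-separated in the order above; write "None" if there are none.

Service from 2021-11-13 to Dec 1, 2022: 383 days.
Paid Sabbatical — service 383 days < 5 years (≈1825 days) ✗ → not eligible.
Transit Subsidy — service 383 days ≥ 90 days ✓; dept Operations ✓; site Fresno ✓; not eligible for Paid Sabbatical ✗ → not eligible.
Adoption Assistance — service 383 days ≥ 12 months (≈360 days) ✓; site Fresno ✗ (not Austin or Albany) → not eligible.
Remote Work Stipend — status temporary ✓; service 383 days ≥ 12 months (≈360 days) ✓; age 19 < 25 ✗ → not eligible.
Mental Health Benefit — status temporary ✗ (requires part-time or seasonal) → not eligible.
AD&D Coverage — status temporary ✓; service 383 days < 3 years (≈1095 days) ✗ → not eligible.
Tuition Reimbursement — status temporary ✓; service 383 days < 5 years (≈1825 days) ✗ → not eligible.
Vision Plan — status temporary ✓ (not excluded); service 383 days ≥ 180 days ✓; grade IC6 ≥ IC3 ✓; 20 hrs/wk ≥ 20 ✓ → eligible.

Vision Plan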